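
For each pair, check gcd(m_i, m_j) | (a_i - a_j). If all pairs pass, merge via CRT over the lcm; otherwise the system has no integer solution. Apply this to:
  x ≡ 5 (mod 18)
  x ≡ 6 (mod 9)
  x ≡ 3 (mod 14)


Moduli 18, 9, 14 are not pairwise coprime, so CRT works modulo lcm(m_i) when all pairwise compatibility conditions hold.
Pairwise compatibility: gcd(m_i, m_j) must divide a_i - a_j for every pair.
Merge one congruence at a time:
  Start: x ≡ 5 (mod 18).
  Combine with x ≡ 6 (mod 9): gcd(18, 9) = 9, and 6 - 5 = 1 is NOT divisible by 9.
    ⇒ system is inconsistent (no integer solution).

No solution (the system is inconsistent).


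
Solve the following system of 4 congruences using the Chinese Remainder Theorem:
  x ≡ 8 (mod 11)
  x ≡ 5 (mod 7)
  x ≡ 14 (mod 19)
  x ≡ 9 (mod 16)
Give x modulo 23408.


Product of moduli M = 11 · 7 · 19 · 16 = 23408.
Merge one congruence at a time:
  Start: x ≡ 8 (mod 11).
  Combine with x ≡ 5 (mod 7); new modulus lcm = 77.
    Write x = 8 + 11·t and substitute into x ≡ 5 (mod 7): 11·t ≡ 5 − 8 = -3 (mod 7).
    Reduce coefficients mod 7: 4·t ≡ 4 (mod 7).
    The inverse of 4 mod 7 is 2 (since 4·2 = 8 = 1·7 + 1), so t ≡ 2·4 = 8 ≡ 1 (mod 7).
    Then x = 8 + 11·1 = 19, valid modulo lcm(11, 7) = 77: x ≡ 19 (mod 77).
  Combine with x ≡ 14 (mod 19); new modulus lcm = 1463.
    Write x = 19 + 77·t and substitute into x ≡ 14 (mod 19): 77·t ≡ 14 − 19 = -5 (mod 19).
    Reduce coefficients mod 19: 1·t ≡ 14 (mod 19).
    So t ≡ 14 (mod 19).
    Then x = 19 + 77·14 = 1097, valid modulo lcm(77, 19) = 1463: x ≡ 1097 (mod 1463).
  Combine with x ≡ 9 (mod 16); new modulus lcm = 23408.
    Write x = 1097 + 1463·t and substitute into x ≡ 9 (mod 16): 1463·t ≡ 9 − 1097 = -1088 (mod 16).
    Reduce coefficients mod 16: 7·t ≡ 0 (mod 16).
    The inverse of 7 mod 16 is 7 (since 7·7 = 49 = 3·16 + 1), so t ≡ 7·0 = 0 ≡ 0 (mod 16).
    Then x = 1097 + 1463·0 = 1097, valid modulo lcm(1463, 16) = 23408: x ≡ 1097 (mod 23408).
Verify against each original: 1097 mod 11 = 8, 1097 mod 7 = 5, 1097 mod 19 = 14, 1097 mod 16 = 9.

x ≡ 1097 (mod 23408).


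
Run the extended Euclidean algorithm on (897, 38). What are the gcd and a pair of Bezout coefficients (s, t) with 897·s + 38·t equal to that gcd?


Euclidean algorithm on (897, 38) — divide until remainder is 0:
  897 = 23 · 38 + 23
  38 = 1 · 23 + 15
  23 = 1 · 15 + 8
  15 = 1 · 8 + 7
  8 = 1 · 7 + 1
  7 = 7 · 1 + 0
gcd(897, 38) = 1.
Track Bezout coefficients alongside the remainders: start with r₀ = 897 = a·1 + b·0 (s = 1, t = 0) and r₁ = 38 = a·0 + b·1 (s = 0, t = 1); each new remainder r_{k+1} = r_{k-1} − q_k·r_k inherits s_{k+1} = s_{k-1} − q_k·s_k, t_{k+1} = t_{k-1} − q_k·t_k, so r_k = a·s_k + b·t_k at every step:
  q = 23: r = 23, s = 1 − 23·0 = 1, t = 0 − 23·1 = -23  (check: 897·1 + 38·(-23) = 23)
  q = 1: r = 15, s = 0 − 1·1 = -1, t = 1 − 1·(-23) = 24  (check: 897·(-1) + 38·24 = 15)
  q = 1: r = 8, s = 1 − 1·(-1) = 2, t = -23 − 1·24 = -47  (check: 897·2 + 38·(-47) = 8)
  q = 1: r = 7, s = -1 − 1·2 = -3, t = 24 − 1·(-47) = 71  (check: 897·(-3) + 38·71 = 7)
  q = 1: r = 1, s = 2 − 1·(-3) = 5, t = -47 − 1·71 = -118  (check: 897·5 + 38·(-118) = 1)
The row with r = 1 (the gcd) gives the Bezout coefficients s = 5, t = -118.
Result: 897 · (5) + 38 · (-118) = 1.

gcd(897, 38) = 1; s = 5, t = -118 (check: 897·5 + 38·(-118) = 1).


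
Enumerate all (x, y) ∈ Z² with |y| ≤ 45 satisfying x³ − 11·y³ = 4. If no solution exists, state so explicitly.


The equation is x³ - 11y³ = 4. For fixed y, x³ = 11·y³ + 4, so a solution requires the RHS to be a perfect cube.
Strategy: iterate y from -45 to 45, compute RHS = 11·y³ + 4, and check whether it is a (positive or negative) perfect cube.
Check small values of y:
  y = 0: RHS = 4 is not a perfect cube.
  y = 1: RHS = 15 is not a perfect cube.
  y = -1: RHS = -7 is not a perfect cube.
  y = 2: RHS = 92 is not a perfect cube.
  y = -2: RHS = -84 is not a perfect cube.
  y = 3: RHS = 301 is not a perfect cube.
  y = -3: RHS = -293 is not a perfect cube.
Continuing the search up to |y| = 45 finds no solutions either.
No (x, y) in the scanned range satisfies the equation.

No integer solutions with |y| ≤ 45.


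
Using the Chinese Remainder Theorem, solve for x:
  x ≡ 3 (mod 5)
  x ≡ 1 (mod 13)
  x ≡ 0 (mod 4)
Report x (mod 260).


Moduli 5, 13, 4 are pairwise coprime; by CRT there is a unique solution modulo M = 5 · 13 · 4 = 260.
Solve pairwise, accumulating the modulus:
  Start with x ≡ 3 (mod 5).
  Combine with x ≡ 1 (mod 13): since gcd(5, 13) = 1, we get a unique residue mod 65.
    Write x = 3 + 5·t and substitute into x ≡ 1 (mod 13): 5·t ≡ 1 − 3 = -2 (mod 13).
    Reduce coefficients mod 13: 5·t ≡ 11 (mod 13).
    The inverse of 5 mod 13 is 8 (since 5·8 = 40 = 3·13 + 1), so t ≡ 8·11 = 88 ≡ 10 (mod 13).
    Then x = 3 + 5·10 = 53, valid modulo lcm(5, 13) = 65: x ≡ 53 (mod 65).
  Combine with x ≡ 0 (mod 4): since gcd(65, 4) = 1, we get a unique residue mod 260.
    Write x = 53 + 65·t and substitute into x ≡ 0 (mod 4): 65·t ≡ 0 − 53 = -53 (mod 4).
    Reduce coefficients mod 4: 1·t ≡ 3 (mod 4).
    So t ≡ 3 (mod 4).
    Then x = 53 + 65·3 = 248, valid modulo lcm(65, 4) = 260: x ≡ 248 (mod 260).
Verify: 248 mod 5 = 3 ✓, 248 mod 13 = 1 ✓, 248 mod 4 = 0 ✓.

x ≡ 248 (mod 260).


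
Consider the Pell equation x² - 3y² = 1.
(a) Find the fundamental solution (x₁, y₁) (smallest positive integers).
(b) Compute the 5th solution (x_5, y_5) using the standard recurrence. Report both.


Step 1: Find the fundamental solution (x₁, y₁) of x² - 3y² = 1.
  Expand √3 as a continued fraction. a₀ = ⌊√3⌋ = 1; iterate m_{k+1} = d_k·a_k − m_k, d_{k+1} = (3 − m_{k+1}²)/d_k, a_{k+1} = ⌊(a₀ + m_{k+1})/d_{k+1}⌋ (starting m₀ = 0, d₀ = 1), with convergents p_k = a_k·p_{k-1} + p_{k-2}, q_k = a_k·q_{k-1} + q_{k-2} (p₋₁ = 1, q₋₁ = 0):
  k = 0: a₀ = 1; p₀/q₀ = 1/1; p₀² − 3·q₀² = 1 − 3 = -2.
  k = 1: m = 1, d = 2, a = ⌊(1 + 1)/2⌋ = 1; p/q = (1·1 + 1)/(1·1 + 0) = 2/1; p² − 3·q² = 4 − 3 = 1.
  The first convergent with p² − 3·q² = 1 gives the fundamental solution (x₁, y₁) = (2, 1).
Step 2: Apply the recurrence (x_{n+1}, y_{n+1}) = (x₁x_n + 3y₁y_n, x₁y_n + y₁x_n) repeatedly.
  From (x_1, y_1) = (2, 1): x_2 = 2·2 + 3·1·1 = 7; y_2 = 2·1 + 1·2 = 4.
  From (x_2, y_2) = (7, 4): x_3 = 2·7 + 3·1·4 = 26; y_3 = 2·4 + 1·7 = 15.
  From (x_3, y_3) = (26, 15): x_4 = 2·26 + 3·1·15 = 97; y_4 = 2·15 + 1·26 = 56.
  From (x_4, y_4) = (97, 56): x_5 = 2·97 + 3·1·56 = 362; y_5 = 2·56 + 1·97 = 209.
Step 3: Verify x_5² - 3·y_5² = 131044 - 131043 = 1 (should be 1). ✓

(x_1, y_1) = (2, 1); (x_5, y_5) = (362, 209).


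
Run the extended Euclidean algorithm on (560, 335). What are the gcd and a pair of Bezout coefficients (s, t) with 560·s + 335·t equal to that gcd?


Euclidean algorithm on (560, 335) — divide until remainder is 0:
  560 = 1 · 335 + 225
  335 = 1 · 225 + 110
  225 = 2 · 110 + 5
  110 = 22 · 5 + 0
gcd(560, 335) = 5.
Track Bezout coefficients alongside the remainders: start with r₀ = 560 = a·1 + b·0 (s = 1, t = 0) and r₁ = 335 = a·0 + b·1 (s = 0, t = 1); each new remainder r_{k+1} = r_{k-1} − q_k·r_k inherits s_{k+1} = s_{k-1} − q_k·s_k, t_{k+1} = t_{k-1} − q_k·t_k, so r_k = a·s_k + b·t_k at every step:
  q = 1: r = 225, s = 1 − 1·0 = 1, t = 0 − 1·1 = -1  (check: 560·1 + 335·(-1) = 225)
  q = 1: r = 110, s = 0 − 1·1 = -1, t = 1 − 1·(-1) = 2  (check: 560·(-1) + 335·2 = 110)
  q = 2: r = 5, s = 1 − 2·(-1) = 3, t = -1 − 2·2 = -5  (check: 560·3 + 335·(-5) = 5)
The row with r = 5 (the gcd) gives the Bezout coefficients s = 3, t = -5.
Result: 560 · (3) + 335 · (-5) = 5.

gcd(560, 335) = 5; s = 3, t = -5 (check: 560·3 + 335·(-5) = 5).


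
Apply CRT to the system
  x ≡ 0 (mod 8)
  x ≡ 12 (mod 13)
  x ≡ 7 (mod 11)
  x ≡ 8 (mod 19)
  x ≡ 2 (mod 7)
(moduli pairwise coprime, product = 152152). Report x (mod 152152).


Product of moduli M = 8 · 13 · 11 · 19 · 7 = 152152.
Merge one congruence at a time:
  Start: x ≡ 0 (mod 8).
  Combine with x ≡ 12 (mod 13); new modulus lcm = 104.
    Write x = 0 + 8·t and substitute into x ≡ 12 (mod 13): 8·t ≡ 12 − 0 = 12 (mod 13).
    The inverse of 8 mod 13 is 5 (since 8·5 = 40 = 3·13 + 1), so t ≡ 5·12 = 60 ≡ 8 (mod 13).
    Then x = 0 + 8·8 = 64, valid modulo lcm(8, 13) = 104: x ≡ 64 (mod 104).
  Combine with x ≡ 7 (mod 11); new modulus lcm = 1144.
    Write x = 64 + 104·t and substitute into x ≡ 7 (mod 11): 104·t ≡ 7 − 64 = -57 (mod 11).
    Reduce coefficients mod 11: 5·t ≡ 9 (mod 11).
    The inverse of 5 mod 11 is 9 (since 5·9 = 45 = 4·11 + 1), so t ≡ 9·9 = 81 ≡ 4 (mod 11).
    Then x = 64 + 104·4 = 480, valid modulo lcm(104, 11) = 1144: x ≡ 480 (mod 1144).
  Combine with x ≡ 8 (mod 19); new modulus lcm = 21736.
    Write x = 480 + 1144·t and substitute into x ≡ 8 (mod 19): 1144·t ≡ 8 − 480 = -472 (mod 19).
    Reduce coefficients mod 19: 4·t ≡ 3 (mod 19).
    The inverse of 4 mod 19 is 5 (since 4·5 = 20 = 1·19 + 1), so t ≡ 5·3 = 15 ≡ 15 (mod 19).
    Then x = 480 + 1144·15 = 17640, valid modulo lcm(1144, 19) = 21736: x ≡ 17640 (mod 21736).
  Combine with x ≡ 2 (mod 7); new modulus lcm = 152152.
    Write x = 17640 + 21736·t and substitute into x ≡ 2 (mod 7): 21736·t ≡ 2 − 17640 = -17638 (mod 7).
    Reduce coefficients mod 7: 1·t ≡ 2 (mod 7).
    So t ≡ 2 (mod 7).
    Then x = 17640 + 21736·2 = 61112, valid modulo lcm(21736, 7) = 152152: x ≡ 61112 (mod 152152).
Verify against each original: 61112 mod 8 = 0, 61112 mod 13 = 12, 61112 mod 11 = 7, 61112 mod 19 = 8, 61112 mod 7 = 2.

x ≡ 61112 (mod 152152).


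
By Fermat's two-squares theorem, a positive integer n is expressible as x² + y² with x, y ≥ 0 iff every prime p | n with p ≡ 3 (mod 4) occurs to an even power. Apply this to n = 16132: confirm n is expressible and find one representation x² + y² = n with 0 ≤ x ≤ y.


Step 1: Factor n = 16132 = 2^2 · 37 · 109.
Step 2: Check the mod-4 condition on each prime factor: 2 = 2 (special); 37 ≡ 1 (mod 4), exponent 1; 109 ≡ 1 (mod 4), exponent 1.
All primes ≡ 3 (mod 4) appear to even exponent (or don't appear), so by the two-squares theorem n IS expressible as a sum of two squares.
Step 3: Build a representation. Group n = k² · m with k = 2 and m = 37 · 109 = 4033 (a product of primes ≡ 1 (mod 4)); a representation of m scales to one of n via (k·x)² + (k·y)² = k²(x² + y²). Each prime p ≡ 1 (mod 4) is itself a sum of two squares; find a² by testing p − a² for a perfect square:
  37: 37 − 1² = 36 = 6² ⇒ 37 = 1² + 6².
  109: 109 − 1² = 108, 109 − 2² = 105, 109 − 3² = 100 = 10² ⇒ 109 = 3² + 10².
  Combine using the Brahmagupta–Fibonacci identity (a² + b²)(c² + d²) = (ac − bd)² + (ad + bc)² = (ac + bd)² + (ad − bc)²:
  37 · 109 = 4033: from (1² + 6²)(3² + 10²), take (1·3 − 6·10, 1·10 + 6·3) = (3 − 60, 10 + 18) = (-57, 28); dropping signs (only squares matter) gives (57, 28); check 57² + 28² = 3249 + 784 = 4033 ✓.
  Scale by k = 2: (2·57, 2·28) = (114, 56).
Step 4: Order so x ≤ y and verify: 56² + 114² = 3136 + 12996 = 16132 = n. ✓

n = 16132 = 56² + 114² (one valid representation with x ≤ y).


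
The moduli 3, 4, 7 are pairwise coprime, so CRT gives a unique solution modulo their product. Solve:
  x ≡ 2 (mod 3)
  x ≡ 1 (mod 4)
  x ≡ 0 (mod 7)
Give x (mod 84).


Moduli 3, 4, 7 are pairwise coprime; by CRT there is a unique solution modulo M = 3 · 4 · 7 = 84.
Solve pairwise, accumulating the modulus:
  Start with x ≡ 2 (mod 3).
  Combine with x ≡ 1 (mod 4): since gcd(3, 4) = 1, we get a unique residue mod 12.
    Write x = 2 + 3·t and substitute into x ≡ 1 (mod 4): 3·t ≡ 1 − 2 = -1 (mod 4).
    Reduce coefficients mod 4: 3·t ≡ 3 (mod 4).
    The inverse of 3 mod 4 is 3 (since 3·3 = 9 = 2·4 + 1), so t ≡ 3·3 = 9 ≡ 1 (mod 4).
    Then x = 2 + 3·1 = 5, valid modulo lcm(3, 4) = 12: x ≡ 5 (mod 12).
  Combine with x ≡ 0 (mod 7): since gcd(12, 7) = 1, we get a unique residue mod 84.
    Write x = 5 + 12·t and substitute into x ≡ 0 (mod 7): 12·t ≡ 0 − 5 = -5 (mod 7).
    Reduce coefficients mod 7: 5·t ≡ 2 (mod 7).
    The inverse of 5 mod 7 is 3 (since 5·3 = 15 = 2·7 + 1), so t ≡ 3·2 = 6 ≡ 6 (mod 7).
    Then x = 5 + 12·6 = 77, valid modulo lcm(12, 7) = 84: x ≡ 77 (mod 84).
Verify: 77 mod 3 = 2 ✓, 77 mod 4 = 1 ✓, 77 mod 7 = 0 ✓.

x ≡ 77 (mod 84).


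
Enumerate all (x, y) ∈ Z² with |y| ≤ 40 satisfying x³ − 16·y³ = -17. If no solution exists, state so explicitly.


The equation is x³ - 16y³ = -17. For fixed y, x³ = 16·y³ − 17, so a solution requires the RHS to be a perfect cube.
Strategy: iterate y from -40 to 40, compute RHS = 16·y³ − 17, and check whether it is a (positive or negative) perfect cube.
Check small values of y:
  y = 0: RHS = -17 is not a perfect cube.
  y = 1: RHS = -1 = (-1)³ ⇒ x = -1 works.
  y = -1: RHS = -33 is not a perfect cube.
  y = 2: RHS = 111 is not a perfect cube.
  y = -2: RHS = -145 is not a perfect cube.
  y = 3: RHS = 415 is not a perfect cube.
  y = -3: RHS = -449 is not a perfect cube.
Continuing the search up to |y| = 40 finds no further solutions beyond those listed.
Collected solutions: (-1, 1).

Solutions (with |y| ≤ 40): (-1, 1).


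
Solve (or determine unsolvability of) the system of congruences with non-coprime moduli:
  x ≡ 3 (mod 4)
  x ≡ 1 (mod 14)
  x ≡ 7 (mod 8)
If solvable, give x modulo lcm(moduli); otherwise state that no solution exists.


Moduli 4, 14, 8 are not pairwise coprime, so CRT works modulo lcm(m_i) when all pairwise compatibility conditions hold.
Pairwise compatibility: gcd(m_i, m_j) must divide a_i - a_j for every pair.
Merge one congruence at a time:
  Start: x ≡ 3 (mod 4).
  Combine with x ≡ 1 (mod 14): gcd(4, 14) = 2; 1 - 3 = -2, which IS divisible by 2, so compatible.
    Write x = 3 + 4·t and substitute into x ≡ 1 (mod 14): 4·t ≡ 1 − 3 = -2 (mod 14).
    Divide the congruence (and modulus) by g = 2: 2·t ≡ -1 (mod 7).
    Reduce coefficients mod 7: 2·t ≡ 6 (mod 7).
    The inverse of 2 mod 7 is 4 (since 2·4 = 8 = 1·7 + 1), so t ≡ 4·6 = 24 ≡ 3 (mod 7).
    Then x = 3 + 4·3 = 15, valid modulo lcm(4, 14) = 28: x ≡ 15 (mod 28).
  Combine with x ≡ 7 (mod 8): gcd(28, 8) = 4; 7 - 15 = -8, which IS divisible by 4, so compatible.
    Write x = 15 + 28·t and substitute into x ≡ 7 (mod 8): 28·t ≡ 7 − 15 = -8 (mod 8).
    Divide the congruence (and modulus) by g = 4: 7·t ≡ -2 (mod 2).
    Reduce coefficients mod 2: 1·t ≡ 0 (mod 2).
    So t ≡ 0 (mod 2).
    Then x = 15 + 28·0 = 15, valid modulo lcm(28, 8) = 56: x ≡ 15 (mod 56).
Verify: 15 mod 4 = 3, 15 mod 14 = 1, 15 mod 8 = 7.

x ≡ 15 (mod 56).


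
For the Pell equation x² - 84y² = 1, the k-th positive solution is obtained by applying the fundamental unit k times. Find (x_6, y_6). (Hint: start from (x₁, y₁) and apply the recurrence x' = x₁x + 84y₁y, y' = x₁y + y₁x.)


Step 1: Find the fundamental solution (x₁, y₁) of x² - 84y² = 1.
  Expand √84 as a continued fraction. a₀ = ⌊√84⌋ = 9; iterate m_{k+1} = d_k·a_k − m_k, d_{k+1} = (84 − m_{k+1}²)/d_k, a_{k+1} = ⌊(a₀ + m_{k+1})/d_{k+1}⌋ (starting m₀ = 0, d₀ = 1), with convergents p_k = a_k·p_{k-1} + p_{k-2}, q_k = a_k·q_{k-1} + q_{k-2} (p₋₁ = 1, q₋₁ = 0):
  k = 0: a₀ = 9; p₀/q₀ = 9/1; p₀² − 84·q₀² = 81 − 84 = -3.
  k = 1: m = 9, d = 3, a = ⌊(9 + 9)/3⌋ = 6; p/q = (6·9 + 1)/(6·1 + 0) = 55/6; p² − 84·q² = 3025 − 3024 = 1.
  The first convergent with p² − 84·q² = 1 gives the fundamental solution (x₁, y₁) = (55, 6).
Step 2: Apply the recurrence (x_{n+1}, y_{n+1}) = (x₁x_n + 84y₁y_n, x₁y_n + y₁x_n) repeatedly.
  From (x_1, y_1) = (55, 6): x_2 = 55·55 + 84·6·6 = 6049; y_2 = 55·6 + 6·55 = 660.
  From (x_2, y_2) = (6049, 660): x_3 = 55·6049 + 84·6·660 = 665335; y_3 = 55·660 + 6·6049 = 72594.
  From (x_3, y_3) = (665335, 72594): x_4 = 55·665335 + 84·6·72594 = 73180801; y_4 = 55·72594 + 6·665335 = 7984680.
  From (x_4, y_4) = (73180801, 7984680): x_5 = 55·73180801 + 84·6·7984680 = 8049222775; y_5 = 55·7984680 + 6·73180801 = 878242206.
  From (x_5, y_5) = (8049222775, 878242206): x_6 = 55·8049222775 + 84·6·878242206 = 885341324449; y_6 = 55·878242206 + 6·8049222775 = 96598657980.
Step 3: Verify x_6² - 84·y_6² = 783829260777109485153601 - 783829260777109485153600 = 1 (should be 1). ✓

(x_1, y_1) = (55, 6); (x_6, y_6) = (885341324449, 96598657980).


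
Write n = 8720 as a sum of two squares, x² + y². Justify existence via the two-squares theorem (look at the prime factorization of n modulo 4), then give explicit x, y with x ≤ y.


Step 1: Factor n = 8720 = 2^4 · 5 · 109.
Step 2: Check the mod-4 condition on each prime factor: 2 = 2 (special); 5 ≡ 1 (mod 4), exponent 1; 109 ≡ 1 (mod 4), exponent 1.
All primes ≡ 3 (mod 4) appear to even exponent (or don't appear), so by the two-squares theorem n IS expressible as a sum of two squares.
Step 3: Build a representation. Group n = k² · m with k = 4 and m = 5 · 109 = 545 (a product of primes ≡ 1 (mod 4)); a representation of m scales to one of n via (k·x)² + (k·y)² = k²(x² + y²). Each prime p ≡ 1 (mod 4) is itself a sum of two squares; find a² by testing p − a² for a perfect square:
  5: 5 − 1² = 4 = 2² ⇒ 5 = 1² + 2².
  109: 109 − 1² = 108, 109 − 2² = 105, 109 − 3² = 100 = 10² ⇒ 109 = 3² + 10².
  Combine using the Brahmagupta–Fibonacci identity (a² + b²)(c² + d²) = (ac − bd)² + (ad + bc)² = (ac + bd)² + (ad − bc)²:
  5 · 109 = 545: from (1² + 2²)(3² + 10²), take (1·3 − 2·10, 1·10 + 2·3) = (3 − 20, 10 + 6) = (-17, 16); dropping signs (only squares matter) gives (17, 16); check 17² + 16² = 289 + 256 = 545 ✓.
  Scale by k = 4: (4·17, 4·16) = (68, 64).
Step 4: Order so x ≤ y and verify: 64² + 68² = 4096 + 4624 = 8720 = n. ✓

n = 8720 = 64² + 68² (one valid representation with x ≤ y).


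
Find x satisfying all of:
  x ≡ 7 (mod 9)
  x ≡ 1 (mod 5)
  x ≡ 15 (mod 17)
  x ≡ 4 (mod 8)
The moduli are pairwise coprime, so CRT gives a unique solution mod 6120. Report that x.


Product of moduli M = 9 · 5 · 17 · 8 = 6120.
Merge one congruence at a time:
  Start: x ≡ 7 (mod 9).
  Combine with x ≡ 1 (mod 5); new modulus lcm = 45.
    Write x = 7 + 9·t and substitute into x ≡ 1 (mod 5): 9·t ≡ 1 − 7 = -6 (mod 5).
    Reduce coefficients mod 5: 4·t ≡ 4 (mod 5).
    The inverse of 4 mod 5 is 4 (since 4·4 = 16 = 3·5 + 1), so t ≡ 4·4 = 16 ≡ 1 (mod 5).
    Then x = 7 + 9·1 = 16, valid modulo lcm(9, 5) = 45: x ≡ 16 (mod 45).
  Combine with x ≡ 15 (mod 17); new modulus lcm = 765.
    Write x = 16 + 45·t and substitute into x ≡ 15 (mod 17): 45·t ≡ 15 − 16 = -1 (mod 17).
    Reduce coefficients mod 17: 11·t ≡ 16 (mod 17).
    The inverse of 11 mod 17 is 14 (since 11·14 = 154 = 9·17 + 1), so t ≡ 14·16 = 224 ≡ 3 (mod 17).
    Then x = 16 + 45·3 = 151, valid modulo lcm(45, 17) = 765: x ≡ 151 (mod 765).
  Combine with x ≡ 4 (mod 8); new modulus lcm = 6120.
    Write x = 151 + 765·t and substitute into x ≡ 4 (mod 8): 765·t ≡ 4 − 151 = -147 (mod 8).
    Reduce coefficients mod 8: 5·t ≡ 5 (mod 8).
    The inverse of 5 mod 8 is 5 (since 5·5 = 25 = 3·8 + 1), so t ≡ 5·5 = 25 ≡ 1 (mod 8).
    Then x = 151 + 765·1 = 916, valid modulo lcm(765, 8) = 6120: x ≡ 916 (mod 6120).
Verify against each original: 916 mod 9 = 7, 916 mod 5 = 1, 916 mod 17 = 15, 916 mod 8 = 4.

x ≡ 916 (mod 6120).


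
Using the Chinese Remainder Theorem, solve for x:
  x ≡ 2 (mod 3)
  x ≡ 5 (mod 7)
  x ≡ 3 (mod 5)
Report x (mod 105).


Moduli 3, 7, 5 are pairwise coprime; by CRT there is a unique solution modulo M = 3 · 7 · 5 = 105.
Solve pairwise, accumulating the modulus:
  Start with x ≡ 2 (mod 3).
  Combine with x ≡ 5 (mod 7): since gcd(3, 7) = 1, we get a unique residue mod 21.
    Write x = 2 + 3·t and substitute into x ≡ 5 (mod 7): 3·t ≡ 5 − 2 = 3 (mod 7).
    The inverse of 3 mod 7 is 5 (since 3·5 = 15 = 2·7 + 1), so t ≡ 5·3 = 15 ≡ 1 (mod 7).
    Then x = 2 + 3·1 = 5, valid modulo lcm(3, 7) = 21: x ≡ 5 (mod 21).
  Combine with x ≡ 3 (mod 5): since gcd(21, 5) = 1, we get a unique residue mod 105.
    Write x = 5 + 21·t and substitute into x ≡ 3 (mod 5): 21·t ≡ 3 − 5 = -2 (mod 5).
    Reduce coefficients mod 5: 1·t ≡ 3 (mod 5).
    So t ≡ 3 (mod 5).
    Then x = 5 + 21·3 = 68, valid modulo lcm(21, 5) = 105: x ≡ 68 (mod 105).
Verify: 68 mod 3 = 2 ✓, 68 mod 7 = 5 ✓, 68 mod 5 = 3 ✓.

x ≡ 68 (mod 105).


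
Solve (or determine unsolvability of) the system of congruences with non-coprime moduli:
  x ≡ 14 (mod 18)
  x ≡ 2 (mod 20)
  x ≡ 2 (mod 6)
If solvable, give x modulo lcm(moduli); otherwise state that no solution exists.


Moduli 18, 20, 6 are not pairwise coprime, so CRT works modulo lcm(m_i) when all pairwise compatibility conditions hold.
Pairwise compatibility: gcd(m_i, m_j) must divide a_i - a_j for every pair.
Merge one congruence at a time:
  Start: x ≡ 14 (mod 18).
  Combine with x ≡ 2 (mod 20): gcd(18, 20) = 2; 2 - 14 = -12, which IS divisible by 2, so compatible.
    Write x = 14 + 18·t and substitute into x ≡ 2 (mod 20): 18·t ≡ 2 − 14 = -12 (mod 20).
    Divide the congruence (and modulus) by g = 2: 9·t ≡ -6 (mod 10).
    Reduce coefficients mod 10: 9·t ≡ 4 (mod 10).
    The inverse of 9 mod 10 is 9 (since 9·9 = 81 = 8·10 + 1), so t ≡ 9·4 = 36 ≡ 6 (mod 10).
    Then x = 14 + 18·6 = 122, valid modulo lcm(18, 20) = 180: x ≡ 122 (mod 180).
  Combine with x ≡ 2 (mod 6): gcd(180, 6) = 6; 2 - 122 = -120, which IS divisible by 6, so compatible.
    Write x = 122 + 180·t and substitute into x ≡ 2 (mod 6): 180·t ≡ 2 − 122 = -120 (mod 6).
    Divide the congruence (and modulus) by g = 6: 30·t ≡ -20 (mod 1).
    Modulo 1 every t works; take t = 0.
    Then x = 122 + 180·0 = 122, valid modulo lcm(180, 6) = 180: x ≡ 122 (mod 180).
Verify: 122 mod 18 = 14, 122 mod 20 = 2, 122 mod 6 = 2.

x ≡ 122 (mod 180).


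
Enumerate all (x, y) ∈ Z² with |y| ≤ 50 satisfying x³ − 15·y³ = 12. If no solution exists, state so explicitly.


The equation is x³ - 15y³ = 12. For fixed y, x³ = 15·y³ + 12, so a solution requires the RHS to be a perfect cube.
Strategy: iterate y from -50 to 50, compute RHS = 15·y³ + 12, and check whether it is a (positive or negative) perfect cube.
Check small values of y:
  y = 0: RHS = 12 is not a perfect cube.
  y = 1: RHS = 27 = (3)³ ⇒ x = 3 works.
  y = -1: RHS = -3 is not a perfect cube.
  y = 2: RHS = 132 is not a perfect cube.
  y = -2: RHS = -108 is not a perfect cube.
  y = 3: RHS = 417 is not a perfect cube.
  y = -3: RHS = -393 is not a perfect cube.
Continuing the search up to |y| = 50 finds no further solutions beyond those listed.
Collected solutions: (3, 1).

Solutions (with |y| ≤ 50): (3, 1).


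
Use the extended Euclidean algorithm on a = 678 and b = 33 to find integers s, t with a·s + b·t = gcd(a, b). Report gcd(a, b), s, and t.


Euclidean algorithm on (678, 33) — divide until remainder is 0:
  678 = 20 · 33 + 18
  33 = 1 · 18 + 15
  18 = 1 · 15 + 3
  15 = 5 · 3 + 0
gcd(678, 33) = 3.
Track Bezout coefficients alongside the remainders: start with r₀ = 678 = a·1 + b·0 (s = 1, t = 0) and r₁ = 33 = a·0 + b·1 (s = 0, t = 1); each new remainder r_{k+1} = r_{k-1} − q_k·r_k inherits s_{k+1} = s_{k-1} − q_k·s_k, t_{k+1} = t_{k-1} − q_k·t_k, so r_k = a·s_k + b·t_k at every step:
  q = 20: r = 18, s = 1 − 20·0 = 1, t = 0 − 20·1 = -20  (check: 678·1 + 33·(-20) = 18)
  q = 1: r = 15, s = 0 − 1·1 = -1, t = 1 − 1·(-20) = 21  (check: 678·(-1) + 33·21 = 15)
  q = 1: r = 3, s = 1 − 1·(-1) = 2, t = -20 − 1·21 = -41  (check: 678·2 + 33·(-41) = 3)
The row with r = 3 (the gcd) gives the Bezout coefficients s = 2, t = -41.
Result: 678 · (2) + 33 · (-41) = 3.

gcd(678, 33) = 3; s = 2, t = -41 (check: 678·2 + 33·(-41) = 3).


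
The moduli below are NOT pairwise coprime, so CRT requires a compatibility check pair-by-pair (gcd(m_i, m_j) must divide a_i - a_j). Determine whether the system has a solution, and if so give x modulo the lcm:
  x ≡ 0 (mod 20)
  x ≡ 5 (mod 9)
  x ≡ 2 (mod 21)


Moduli 20, 9, 21 are not pairwise coprime, so CRT works modulo lcm(m_i) when all pairwise compatibility conditions hold.
Pairwise compatibility: gcd(m_i, m_j) must divide a_i - a_j for every pair.
Merge one congruence at a time:
  Start: x ≡ 0 (mod 20).
  Combine with x ≡ 5 (mod 9): gcd(20, 9) = 1; 5 - 0 = 5, which IS divisible by 1, so compatible.
    Write x = 0 + 20·t and substitute into x ≡ 5 (mod 9): 20·t ≡ 5 − 0 = 5 (mod 9).
    Reduce coefficients mod 9: 2·t ≡ 5 (mod 9).
    The inverse of 2 mod 9 is 5 (since 2·5 = 10 = 1·9 + 1), so t ≡ 5·5 = 25 ≡ 7 (mod 9).
    Then x = 0 + 20·7 = 140, valid modulo lcm(20, 9) = 180: x ≡ 140 (mod 180).
  Combine with x ≡ 2 (mod 21): gcd(180, 21) = 3; 2 - 140 = -138, which IS divisible by 3, so compatible.
    Write x = 140 + 180·t and substitute into x ≡ 2 (mod 21): 180·t ≡ 2 − 140 = -138 (mod 21).
    Divide the congruence (and modulus) by g = 3: 60·t ≡ -46 (mod 7).
    Reduce coefficients mod 7: 4·t ≡ 3 (mod 7).
    The inverse of 4 mod 7 is 2 (since 4·2 = 8 = 1·7 + 1), so t ≡ 2·3 = 6 ≡ 6 (mod 7).
    Then x = 140 + 180·6 = 1220, valid modulo lcm(180, 21) = 1260: x ≡ 1220 (mod 1260).
Verify: 1220 mod 20 = 0, 1220 mod 9 = 5, 1220 mod 21 = 2.

x ≡ 1220 (mod 1260).


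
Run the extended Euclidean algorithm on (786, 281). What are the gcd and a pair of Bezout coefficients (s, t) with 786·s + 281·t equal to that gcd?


Euclidean algorithm on (786, 281) — divide until remainder is 0:
  786 = 2 · 281 + 224
  281 = 1 · 224 + 57
  224 = 3 · 57 + 53
  57 = 1 · 53 + 4
  53 = 13 · 4 + 1
  4 = 4 · 1 + 0
gcd(786, 281) = 1.
Track Bezout coefficients alongside the remainders: start with r₀ = 786 = a·1 + b·0 (s = 1, t = 0) and r₁ = 281 = a·0 + b·1 (s = 0, t = 1); each new remainder r_{k+1} = r_{k-1} − q_k·r_k inherits s_{k+1} = s_{k-1} − q_k·s_k, t_{k+1} = t_{k-1} − q_k·t_k, so r_k = a·s_k + b·t_k at every step:
  q = 2: r = 224, s = 1 − 2·0 = 1, t = 0 − 2·1 = -2  (check: 786·1 + 281·(-2) = 224)
  q = 1: r = 57, s = 0 − 1·1 = -1, t = 1 − 1·(-2) = 3  (check: 786·(-1) + 281·3 = 57)
  q = 3: r = 53, s = 1 − 3·(-1) = 4, t = -2 − 3·3 = -11  (check: 786·4 + 281·(-11) = 53)
  q = 1: r = 4, s = -1 − 1·4 = -5, t = 3 − 1·(-11) = 14  (check: 786·(-5) + 281·14 = 4)
  q = 13: r = 1, s = 4 − 13·(-5) = 69, t = -11 − 13·14 = -193  (check: 786·69 + 281·(-193) = 1)
The row with r = 1 (the gcd) gives the Bezout coefficients s = 69, t = -193.
Result: 786 · (69) + 281 · (-193) = 1.

gcd(786, 281) = 1; s = 69, t = -193 (check: 786·69 + 281·(-193) = 1).


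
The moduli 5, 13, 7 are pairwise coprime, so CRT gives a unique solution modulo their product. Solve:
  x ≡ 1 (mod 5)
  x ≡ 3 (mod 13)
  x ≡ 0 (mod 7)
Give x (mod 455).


Moduli 5, 13, 7 are pairwise coprime; by CRT there is a unique solution modulo M = 5 · 13 · 7 = 455.
Solve pairwise, accumulating the modulus:
  Start with x ≡ 1 (mod 5).
  Combine with x ≡ 3 (mod 13): since gcd(5, 13) = 1, we get a unique residue mod 65.
    Write x = 1 + 5·t and substitute into x ≡ 3 (mod 13): 5·t ≡ 3 − 1 = 2 (mod 13).
    The inverse of 5 mod 13 is 8 (since 5·8 = 40 = 3·13 + 1), so t ≡ 8·2 = 16 ≡ 3 (mod 13).
    Then x = 1 + 5·3 = 16, valid modulo lcm(5, 13) = 65: x ≡ 16 (mod 65).
  Combine with x ≡ 0 (mod 7): since gcd(65, 7) = 1, we get a unique residue mod 455.
    Write x = 16 + 65·t and substitute into x ≡ 0 (mod 7): 65·t ≡ 0 − 16 = -16 (mod 7).
    Reduce coefficients mod 7: 2·t ≡ 5 (mod 7).
    The inverse of 2 mod 7 is 4 (since 2·4 = 8 = 1·7 + 1), so t ≡ 4·5 = 20 ≡ 6 (mod 7).
    Then x = 16 + 65·6 = 406, valid modulo lcm(65, 7) = 455: x ≡ 406 (mod 455).
Verify: 406 mod 5 = 1 ✓, 406 mod 13 = 3 ✓, 406 mod 7 = 0 ✓.

x ≡ 406 (mod 455).


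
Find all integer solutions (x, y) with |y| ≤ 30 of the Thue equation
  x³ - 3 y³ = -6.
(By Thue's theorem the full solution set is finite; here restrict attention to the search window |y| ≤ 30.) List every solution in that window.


The equation is x³ - 3y³ = -6. For fixed y, x³ = 3·y³ − 6, so a solution requires the RHS to be a perfect cube.
Strategy: iterate y from -30 to 30, compute RHS = 3·y³ − 6, and check whether it is a (positive or negative) perfect cube.
Check small values of y:
  y = 0: RHS = -6 is not a perfect cube.
  y = 1: RHS = -3 is not a perfect cube.
  y = -1: RHS = -9 is not a perfect cube.
  y = 2: RHS = 18 is not a perfect cube.
  y = -2: RHS = -30 is not a perfect cube.
  y = 3: RHS = 75 is not a perfect cube.
  y = -3: RHS = -87 is not a perfect cube.
Continuing the search up to |y| = 30 finds no solutions either.
No (x, y) in the scanned range satisfies the equation.

No integer solutions with |y| ≤ 30.


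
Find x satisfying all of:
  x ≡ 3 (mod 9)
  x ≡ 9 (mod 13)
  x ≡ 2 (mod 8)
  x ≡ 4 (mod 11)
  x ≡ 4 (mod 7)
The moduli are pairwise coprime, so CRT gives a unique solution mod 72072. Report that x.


Product of moduli M = 9 · 13 · 8 · 11 · 7 = 72072.
Merge one congruence at a time:
  Start: x ≡ 3 (mod 9).
  Combine with x ≡ 9 (mod 13); new modulus lcm = 117.
    Write x = 3 + 9·t and substitute into x ≡ 9 (mod 13): 9·t ≡ 9 − 3 = 6 (mod 13).
    The inverse of 9 mod 13 is 3 (since 9·3 = 27 = 2·13 + 1), so t ≡ 3·6 = 18 ≡ 5 (mod 13).
    Then x = 3 + 9·5 = 48, valid modulo lcm(9, 13) = 117: x ≡ 48 (mod 117).
  Combine with x ≡ 2 (mod 8); new modulus lcm = 936.
    Write x = 48 + 117·t and substitute into x ≡ 2 (mod 8): 117·t ≡ 2 − 48 = -46 (mod 8).
    Reduce coefficients mod 8: 5·t ≡ 2 (mod 8).
    The inverse of 5 mod 8 is 5 (since 5·5 = 25 = 3·8 + 1), so t ≡ 5·2 = 10 ≡ 2 (mod 8).
    Then x = 48 + 117·2 = 282, valid modulo lcm(117, 8) = 936: x ≡ 282 (mod 936).
  Combine with x ≡ 4 (mod 11); new modulus lcm = 10296.
    Write x = 282 + 936·t and substitute into x ≡ 4 (mod 11): 936·t ≡ 4 − 282 = -278 (mod 11).
    Reduce coefficients mod 11: 1·t ≡ 8 (mod 11).
    So t ≡ 8 (mod 11).
    Then x = 282 + 936·8 = 7770, valid modulo lcm(936, 11) = 10296: x ≡ 7770 (mod 10296).
  Combine with x ≡ 4 (mod 7); new modulus lcm = 72072.
    Write x = 7770 + 10296·t and substitute into x ≡ 4 (mod 7): 10296·t ≡ 4 − 7770 = -7766 (mod 7).
    Reduce coefficients mod 7: 6·t ≡ 4 (mod 7).
    The inverse of 6 mod 7 is 6 (since 6·6 = 36 = 5·7 + 1), so t ≡ 6·4 = 24 ≡ 3 (mod 7).
    Then x = 7770 + 10296·3 = 38658, valid modulo lcm(10296, 7) = 72072: x ≡ 38658 (mod 72072).
Verify against each original: 38658 mod 9 = 3, 38658 mod 13 = 9, 38658 mod 8 = 2, 38658 mod 11 = 4, 38658 mod 7 = 4.

x ≡ 38658 (mod 72072).


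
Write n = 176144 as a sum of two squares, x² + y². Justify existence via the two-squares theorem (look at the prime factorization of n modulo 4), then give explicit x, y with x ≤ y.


Step 1: Factor n = 176144 = 2^4 · 101 · 109.
Step 2: Check the mod-4 condition on each prime factor: 2 = 2 (special); 101 ≡ 1 (mod 4), exponent 1; 109 ≡ 1 (mod 4), exponent 1.
All primes ≡ 3 (mod 4) appear to even exponent (or don't appear), so by the two-squares theorem n IS expressible as a sum of two squares.
Step 3: Build a representation. Group n = k² · m with k = 4 and m = 101 · 109 = 11009 (a product of primes ≡ 1 (mod 4)); a representation of m scales to one of n via (k·x)² + (k·y)² = k²(x² + y²). Each prime p ≡ 1 (mod 4) is itself a sum of two squares; find a² by testing p − a² for a perfect square:
  101: 101 − 1² = 100 = 10² ⇒ 101 = 1² + 10².
  109: 109 − 1² = 108, 109 − 2² = 105, 109 − 3² = 100 = 10² ⇒ 109 = 3² + 10².
  Combine using the Brahmagupta–Fibonacci identity (a² + b²)(c² + d²) = (ac − bd)² + (ad + bc)² = (ac + bd)² + (ad − bc)²:
  101 · 109 = 11009: from (1² + 10²)(3² + 10²), take (1·3 − 10·10, 1·10 + 10·3) = (3 − 100, 10 + 30) = (-97, 40); dropping signs (only squares matter) gives (97, 40); check 97² + 40² = 9409 + 1600 = 11009 ✓.
  Scale by k = 4: (4·97, 4·40) = (388, 160).
Step 4: Order so x ≤ y and verify: 160² + 388² = 25600 + 150544 = 176144 = n. ✓

n = 176144 = 160² + 388² (one valid representation with x ≤ y).


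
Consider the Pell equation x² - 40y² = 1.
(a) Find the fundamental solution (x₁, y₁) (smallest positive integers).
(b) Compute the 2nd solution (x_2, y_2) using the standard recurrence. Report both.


Step 1: Find the fundamental solution (x₁, y₁) of x² - 40y² = 1.
  Expand √40 as a continued fraction. a₀ = ⌊√40⌋ = 6; iterate m_{k+1} = d_k·a_k − m_k, d_{k+1} = (40 − m_{k+1}²)/d_k, a_{k+1} = ⌊(a₀ + m_{k+1})/d_{k+1}⌋ (starting m₀ = 0, d₀ = 1), with convergents p_k = a_k·p_{k-1} + p_{k-2}, q_k = a_k·q_{k-1} + q_{k-2} (p₋₁ = 1, q₋₁ = 0):
  k = 0: a₀ = 6; p₀/q₀ = 6/1; p₀² − 40·q₀² = 36 − 40 = -4.
  k = 1: m = 6, d = 4, a = ⌊(6 + 6)/4⌋ = 3; p/q = (3·6 + 1)/(3·1 + 0) = 19/3; p² − 40·q² = 361 − 360 = 1.
  The first convergent with p² − 40·q² = 1 gives the fundamental solution (x₁, y₁) = (19, 3).
Step 2: Apply the recurrence (x_{n+1}, y_{n+1}) = (x₁x_n + 40y₁y_n, x₁y_n + y₁x_n) repeatedly.
  From (x_1, y_1) = (19, 3): x_2 = 19·19 + 40·3·3 = 721; y_2 = 19·3 + 3·19 = 114.
Step 3: Verify x_2² - 40·y_2² = 519841 - 519840 = 1 (should be 1). ✓

(x_1, y_1) = (19, 3); (x_2, y_2) = (721, 114).


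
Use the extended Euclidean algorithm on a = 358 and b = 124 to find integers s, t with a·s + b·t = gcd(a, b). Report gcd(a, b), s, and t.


Euclidean algorithm on (358, 124) — divide until remainder is 0:
  358 = 2 · 124 + 110
  124 = 1 · 110 + 14
  110 = 7 · 14 + 12
  14 = 1 · 12 + 2
  12 = 6 · 2 + 0
gcd(358, 124) = 2.
Track Bezout coefficients alongside the remainders: start with r₀ = 358 = a·1 + b·0 (s = 1, t = 0) and r₁ = 124 = a·0 + b·1 (s = 0, t = 1); each new remainder r_{k+1} = r_{k-1} − q_k·r_k inherits s_{k+1} = s_{k-1} − q_k·s_k, t_{k+1} = t_{k-1} − q_k·t_k, so r_k = a·s_k + b·t_k at every step:
  q = 2: r = 110, s = 1 − 2·0 = 1, t = 0 − 2·1 = -2  (check: 358·1 + 124·(-2) = 110)
  q = 1: r = 14, s = 0 − 1·1 = -1, t = 1 − 1·(-2) = 3  (check: 358·(-1) + 124·3 = 14)
  q = 7: r = 12, s = 1 − 7·(-1) = 8, t = -2 − 7·3 = -23  (check: 358·8 + 124·(-23) = 12)
  q = 1: r = 2, s = -1 − 1·8 = -9, t = 3 − 1·(-23) = 26  (check: 358·(-9) + 124·26 = 2)
The row with r = 2 (the gcd) gives the Bezout coefficients s = -9, t = 26.
Result: 358 · (-9) + 124 · (26) = 2.

gcd(358, 124) = 2; s = -9, t = 26 (check: 358·(-9) + 124·26 = 2).


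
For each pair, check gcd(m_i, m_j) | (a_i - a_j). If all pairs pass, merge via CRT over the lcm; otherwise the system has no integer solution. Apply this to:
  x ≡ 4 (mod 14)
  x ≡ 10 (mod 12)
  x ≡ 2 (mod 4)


Moduli 14, 12, 4 are not pairwise coprime, so CRT works modulo lcm(m_i) when all pairwise compatibility conditions hold.
Pairwise compatibility: gcd(m_i, m_j) must divide a_i - a_j for every pair.
Merge one congruence at a time:
  Start: x ≡ 4 (mod 14).
  Combine with x ≡ 10 (mod 12): gcd(14, 12) = 2; 10 - 4 = 6, which IS divisible by 2, so compatible.
    Write x = 4 + 14·t and substitute into x ≡ 10 (mod 12): 14·t ≡ 10 − 4 = 6 (mod 12).
    Divide the congruence (and modulus) by g = 2: 7·t ≡ 3 (mod 6).
    Reduce coefficients mod 6: 1·t ≡ 3 (mod 6).
    So t ≡ 3 (mod 6).
    Then x = 4 + 14·3 = 46, valid modulo lcm(14, 12) = 84: x ≡ 46 (mod 84).
  Combine with x ≡ 2 (mod 4): gcd(84, 4) = 4; 2 - 46 = -44, which IS divisible by 4, so compatible.
    Write x = 46 + 84·t and substitute into x ≡ 2 (mod 4): 84·t ≡ 2 − 46 = -44 (mod 4).
    Divide the congruence (and modulus) by g = 4: 21·t ≡ -11 (mod 1).
    Modulo 1 every t works; take t = 0.
    Then x = 46 + 84·0 = 46, valid modulo lcm(84, 4) = 84: x ≡ 46 (mod 84).
Verify: 46 mod 14 = 4, 46 mod 12 = 10, 46 mod 4 = 2.

x ≡ 46 (mod 84).


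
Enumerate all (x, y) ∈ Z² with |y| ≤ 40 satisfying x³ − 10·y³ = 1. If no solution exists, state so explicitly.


The equation is x³ - 10y³ = 1. For fixed y, x³ = 10·y³ + 1, so a solution requires the RHS to be a perfect cube.
Strategy: iterate y from -40 to 40, compute RHS = 10·y³ + 1, and check whether it is a (positive or negative) perfect cube.
Check small values of y:
  y = 0: RHS = 1 = (1)³ ⇒ x = 1 works.
  y = 1: RHS = 11 is not a perfect cube.
  y = -1: RHS = -9 is not a perfect cube.
  y = 2: RHS = 81 is not a perfect cube.
  y = -2: RHS = -79 is not a perfect cube.
  y = 3: RHS = 271 is not a perfect cube.
  y = -3: RHS = -269 is not a perfect cube.
Continuing the search up to |y| = 40 finds no further solutions beyond those listed.
Collected solutions: (1, 0).

Solutions (with |y| ≤ 40): (1, 0).


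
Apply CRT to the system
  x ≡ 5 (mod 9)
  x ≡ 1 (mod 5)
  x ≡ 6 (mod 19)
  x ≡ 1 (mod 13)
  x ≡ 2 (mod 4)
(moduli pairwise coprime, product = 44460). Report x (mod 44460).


Product of moduli M = 9 · 5 · 19 · 13 · 4 = 44460.
Merge one congruence at a time:
  Start: x ≡ 5 (mod 9).
  Combine with x ≡ 1 (mod 5); new modulus lcm = 45.
    Write x = 5 + 9·t and substitute into x ≡ 1 (mod 5): 9·t ≡ 1 − 5 = -4 (mod 5).
    Reduce coefficients mod 5: 4·t ≡ 1 (mod 5).
    The inverse of 4 mod 5 is 4 (since 4·4 = 16 = 3·5 + 1), so t ≡ 4·1 = 4 ≡ 4 (mod 5).
    Then x = 5 + 9·4 = 41, valid modulo lcm(9, 5) = 45: x ≡ 41 (mod 45).
  Combine with x ≡ 6 (mod 19); new modulus lcm = 855.
    Write x = 41 + 45·t and substitute into x ≡ 6 (mod 19): 45·t ≡ 6 − 41 = -35 (mod 19).
    Reduce coefficients mod 19: 7·t ≡ 3 (mod 19).
    The inverse of 7 mod 19 is 11 (since 7·11 = 77 = 4·19 + 1), so t ≡ 11·3 = 33 ≡ 14 (mod 19).
    Then x = 41 + 45·14 = 671, valid modulo lcm(45, 19) = 855: x ≡ 671 (mod 855).
  Combine with x ≡ 1 (mod 13); new modulus lcm = 11115.
    Write x = 671 + 855·t and substitute into x ≡ 1 (mod 13): 855·t ≡ 1 − 671 = -670 (mod 13).
    Reduce coefficients mod 13: 10·t ≡ 6 (mod 13).
    The inverse of 10 mod 13 is 4 (since 10·4 = 40 = 3·13 + 1), so t ≡ 4·6 = 24 ≡ 11 (mod 13).
    Then x = 671 + 855·11 = 10076, valid modulo lcm(855, 13) = 11115: x ≡ 10076 (mod 11115).
  Combine with x ≡ 2 (mod 4); new modulus lcm = 44460.
    Write x = 10076 + 11115·t and substitute into x ≡ 2 (mod 4): 11115·t ≡ 2 − 10076 = -10074 (mod 4).
    Reduce coefficients mod 4: 3·t ≡ 2 (mod 4).
    The inverse of 3 mod 4 is 3 (since 3·3 = 9 = 2·4 + 1), so t ≡ 3·2 = 6 ≡ 2 (mod 4).
    Then x = 10076 + 11115·2 = 32306, valid modulo lcm(11115, 4) = 44460: x ≡ 32306 (mod 44460).
Verify against each original: 32306 mod 9 = 5, 32306 mod 5 = 1, 32306 mod 19 = 6, 32306 mod 13 = 1, 32306 mod 4 = 2.

x ≡ 32306 (mod 44460).


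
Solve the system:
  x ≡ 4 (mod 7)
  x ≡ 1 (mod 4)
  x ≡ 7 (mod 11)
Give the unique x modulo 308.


Moduli 7, 4, 11 are pairwise coprime; by CRT there is a unique solution modulo M = 7 · 4 · 11 = 308.
Solve pairwise, accumulating the modulus:
  Start with x ≡ 4 (mod 7).
  Combine with x ≡ 1 (mod 4): since gcd(7, 4) = 1, we get a unique residue mod 28.
    Write x = 4 + 7·t and substitute into x ≡ 1 (mod 4): 7·t ≡ 1 − 4 = -3 (mod 4).
    Reduce coefficients mod 4: 3·t ≡ 1 (mod 4).
    The inverse of 3 mod 4 is 3 (since 3·3 = 9 = 2·4 + 1), so t ≡ 3·1 = 3 ≡ 3 (mod 4).
    Then x = 4 + 7·3 = 25, valid modulo lcm(7, 4) = 28: x ≡ 25 (mod 28).
  Combine with x ≡ 7 (mod 11): since gcd(28, 11) = 1, we get a unique residue mod 308.
    Write x = 25 + 28·t and substitute into x ≡ 7 (mod 11): 28·t ≡ 7 − 25 = -18 (mod 11).
    Reduce coefficients mod 11: 6·t ≡ 4 (mod 11).
    The inverse of 6 mod 11 is 2 (since 6·2 = 12 = 1·11 + 1), so t ≡ 2·4 = 8 ≡ 8 (mod 11).
    Then x = 25 + 28·8 = 249, valid modulo lcm(28, 11) = 308: x ≡ 249 (mod 308).
Verify: 249 mod 7 = 4 ✓, 249 mod 4 = 1 ✓, 249 mod 11 = 7 ✓.

x ≡ 249 (mod 308).
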